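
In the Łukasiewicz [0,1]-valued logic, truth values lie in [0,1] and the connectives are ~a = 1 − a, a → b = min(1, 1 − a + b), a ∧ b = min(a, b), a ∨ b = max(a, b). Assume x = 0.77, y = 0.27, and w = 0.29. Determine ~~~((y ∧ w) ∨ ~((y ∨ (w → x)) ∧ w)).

0.29

y ∧ w = min(0.27, 0.29) = 0.27
w → x = min(1, 1 − 0.29 + 0.77) = min(1, 1.48) = 1.00
y ∨ (w → x) = max(0.27, 1.00) = 1.00
(y ∨ (w → x)) ∧ w = min(1.00, 0.29) = 0.29
~((y ∨ (w → x)) ∧ w) = 1 − 0.29 = 0.71
(y ∧ w) ∨ ~((y ∨ (w → x)) ∧ w) = max(0.27, 0.71) = 0.71
~((y ∧ w) ∨ ~((y ∨ (w → x)) ∧ w)) = 1 − 0.71 = 0.29
~~((y ∧ w) ∨ ~((y ∨ (w → x)) ∧ w)) = 1 − 0.29 = 0.71
~~~((y ∧ w) ∨ ~((y ∨ (w → x)) ∧ w)) = 1 − 0.71 = 0.29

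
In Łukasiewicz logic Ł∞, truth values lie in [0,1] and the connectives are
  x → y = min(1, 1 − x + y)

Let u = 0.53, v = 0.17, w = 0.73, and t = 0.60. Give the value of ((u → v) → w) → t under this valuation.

0.60

u → v = min(1, 1 − 0.53 + 0.17) = min(1, 0.64) = 0.64
(u → v) → w = min(1, 1 − 0.64 + 0.73) = min(1, 1.09) = 1.00
((u → v) → w) → t = min(1, 1 − 1.00 + 0.60) = min(1, 0.60) = 0.60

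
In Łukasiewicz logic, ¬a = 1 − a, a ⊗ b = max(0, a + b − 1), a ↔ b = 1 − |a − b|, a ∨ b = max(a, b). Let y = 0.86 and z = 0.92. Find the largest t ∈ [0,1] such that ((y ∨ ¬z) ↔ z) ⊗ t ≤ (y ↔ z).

1.00

¬z = 1 − 0.92 = 0.08
y ∨ ¬z = max(0.86, 0.08) = 0.86
(y ∨ ¬z) ↔ z = 1 − |0.86 − 0.92| = 1 − 0.06 = 0.94
So the left factor is (y ∨ ¬z) ↔ z = 0.94.
y ↔ z = 1 − |0.86 − 0.92| = 1 − 0.06 = 0.94
So the right-hand bound is y ↔ z = 0.94.
The residuum of the Łukasiewicz t-norm gives the supremum: min(1, 1 − 0.94 + 0.94).
1 − 0.94 + 0.94 = 1.00, so t = min(1, 1.00) = 1.00.
Check: 0.94 ⊗ 1.00 = max(0, 0.94) = 0.94 ≤ 0.94.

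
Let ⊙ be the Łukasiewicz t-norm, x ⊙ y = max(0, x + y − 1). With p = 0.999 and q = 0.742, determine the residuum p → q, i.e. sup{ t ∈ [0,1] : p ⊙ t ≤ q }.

The residuum of the Łukasiewicz t-norm gives the supremum: min(1, 1 − 0.999 + 0.742).
1 − 0.999 + 0.742 = 0.743, so t = min(1, 0.743) = 0.743.
Check: 0.999 ⊙ 0.743 = max(0, 0.742) = 0.742 ≤ 0.742.

0.743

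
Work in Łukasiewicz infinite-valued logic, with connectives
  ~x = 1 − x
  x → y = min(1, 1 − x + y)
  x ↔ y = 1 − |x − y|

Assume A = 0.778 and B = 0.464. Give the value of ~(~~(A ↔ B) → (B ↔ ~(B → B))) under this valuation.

0.150

A ↔ B = 1 − |0.778 − 0.464| = 1 − 0.314 = 0.686
~(A ↔ B) = 1 − 0.686 = 0.314
~~(A ↔ B) = 1 − 0.314 = 0.686
B → B = min(1, 1 − 0.464 + 0.464) = min(1, 1.000) = 1.000
~(B → B) = 1 − 1.000 = 0.000
B ↔ ~(B → B) = 1 − |0.464 − 0.000| = 1 − 0.464 = 0.536
~~(A ↔ B) → (B ↔ ~(B → B)) = min(1, 1 − 0.686 + 0.536) = min(1, 0.850) = 0.850
~(~~(A ↔ B) → (B ↔ ~(B → B))) = 1 − 0.850 = 0.150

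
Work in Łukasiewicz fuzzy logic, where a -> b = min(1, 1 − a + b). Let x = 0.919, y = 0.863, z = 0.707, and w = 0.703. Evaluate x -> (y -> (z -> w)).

1.000

z -> w = min(1, 1 − 0.707 + 0.703) = min(1, 0.996) = 0.996
y -> (z -> w) = min(1, 1 − 0.863 + 0.996) = min(1, 1.133) = 1.000
x -> (y -> (z -> w)) = min(1, 1 − 0.919 + 1.000) = min(1, 1.081) = 1.000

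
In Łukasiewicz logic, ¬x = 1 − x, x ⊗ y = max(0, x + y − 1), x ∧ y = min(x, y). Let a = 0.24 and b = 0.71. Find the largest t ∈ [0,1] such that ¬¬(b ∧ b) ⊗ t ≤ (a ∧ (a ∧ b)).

0.53

b ∧ b = min(0.71, 0.71) = 0.71
¬(b ∧ b) = 1 − 0.71 = 0.29
¬¬(b ∧ b) = 1 − 0.29 = 0.71
So the left factor is ¬¬(b ∧ b) = 0.71.
a ∧ b = min(0.24, 0.71) = 0.24
a ∧ (a ∧ b) = min(0.24, 0.24) = 0.24
So the right-hand bound is a ∧ (a ∧ b) = 0.24.
The residuum of the Łukasiewicz t-norm gives the supremum: min(1, 1 − 0.71 + 0.24).
1 − 0.71 + 0.24 = 0.53, so t = min(1, 0.53) = 0.53.
Check: 0.71 ⊗ 0.53 = max(0, 0.24) = 0.24 ≤ 0.24.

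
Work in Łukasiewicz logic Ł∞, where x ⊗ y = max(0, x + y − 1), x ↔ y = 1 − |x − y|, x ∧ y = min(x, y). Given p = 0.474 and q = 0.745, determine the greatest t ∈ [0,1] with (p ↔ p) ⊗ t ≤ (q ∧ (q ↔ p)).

p ↔ p = 1 − |0.474 − 0.474| = 1 − 0.000 = 1.000
So the left factor is p ↔ p = 1.000.
q ↔ p = 1 − |0.745 − 0.474| = 1 − 0.271 = 0.729
q ∧ (q ↔ p) = min(0.745, 0.729) = 0.729
So the right-hand bound is q ∧ (q ↔ p) = 0.729.
The residuum of the Łukasiewicz t-norm gives the supremum: min(1, 1 − 1.000 + 0.729).
1 − 1.000 + 0.729 = 0.729, so t = min(1, 0.729) = 0.729.
Check: 1.000 ⊗ 0.729 = max(0, 0.729) = 0.729 ≤ 0.729.

0.729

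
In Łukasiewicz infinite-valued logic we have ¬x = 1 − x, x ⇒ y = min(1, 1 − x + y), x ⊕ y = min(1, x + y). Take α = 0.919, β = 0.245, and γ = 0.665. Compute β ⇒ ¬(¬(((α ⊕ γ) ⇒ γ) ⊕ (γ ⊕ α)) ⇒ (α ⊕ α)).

α ⊕ γ = min(1, 0.919 + 0.665) = min(1, 1.584) = 1.000
(α ⊕ γ) ⇒ γ = min(1, 1 − 1.000 + 0.665) = min(1, 0.665) = 0.665
γ ⊕ α = min(1, 0.665 + 0.919) = min(1, 1.584) = 1.000
((α ⊕ γ) ⇒ γ) ⊕ (γ ⊕ α) = min(1, 0.665 + 1.000) = min(1, 1.665) = 1.000
¬(((α ⊕ γ) ⇒ γ) ⊕ (γ ⊕ α)) = 1 − 1.000 = 0.000
α ⊕ α = min(1, 0.919 + 0.919) = min(1, 1.838) = 1.000
¬(((α ⊕ γ) ⇒ γ) ⊕ (γ ⊕ α)) ⇒ (α ⊕ α) = min(1, 1 − 0.000 + 1.000) = min(1, 2.000) = 1.000
¬(¬(((α ⊕ γ) ⇒ γ) ⊕ (γ ⊕ α)) ⇒ (α ⊕ α)) = 1 − 1.000 = 0.000
β ⇒ ¬(¬(((α ⊕ γ) ⇒ γ) ⊕ (γ ⊕ α)) ⇒ (α ⊕ α)) = min(1, 1 − 0.245 + 0.000) = min(1, 0.755) = 0.755

0.755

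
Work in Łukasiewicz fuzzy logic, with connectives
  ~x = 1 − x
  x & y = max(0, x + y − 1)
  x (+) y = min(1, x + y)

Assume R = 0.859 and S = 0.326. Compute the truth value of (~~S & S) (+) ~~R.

0.859

~S = 1 − 0.326 = 0.674
~~S = 1 − 0.674 = 0.326
~~S & S = max(0, 0.326 + 0.326 − 1) = max(0, -0.348) = 0.000
~R = 1 − 0.859 = 0.141
~~R = 1 − 0.141 = 0.859
(~~S & S) (+) ~~R = min(1, 0.000 + 0.859) = min(1, 0.859) = 0.859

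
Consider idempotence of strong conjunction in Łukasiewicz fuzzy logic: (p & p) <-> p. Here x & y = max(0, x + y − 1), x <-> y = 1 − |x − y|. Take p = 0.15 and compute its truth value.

0.85

p & p = max(0, 0.15 + 0.15 − 1) = max(0, -0.70) = 0.00
(p & p) <-> p = 1 − |0.00 − 0.15| = 1 − 0.15 = 0.85
(The value 0.85 < 1 shows this instance is not satisfied; fails in Ł∞ since a ⊗ a = max(0, 2a−1) ≠ a in general.)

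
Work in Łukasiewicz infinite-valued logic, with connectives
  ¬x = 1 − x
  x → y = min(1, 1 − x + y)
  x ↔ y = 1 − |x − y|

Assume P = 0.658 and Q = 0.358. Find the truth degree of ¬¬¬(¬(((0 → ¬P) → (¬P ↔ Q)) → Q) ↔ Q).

¬P = 1 − 0.658 = 0.342
0 → ¬P = min(1, 1 − 0.000 + 0.342) = min(1, 1.342) = 1.000
¬P ↔ Q = 1 − |0.342 − 0.358| = 1 − 0.016 = 0.984
(0 → ¬P) → (¬P ↔ Q) = min(1, 1 − 1.000 + 0.984) = min(1, 0.984) = 0.984
((0 → ¬P) → (¬P ↔ Q)) → Q = min(1, 1 − 0.984 + 0.358) = min(1, 0.374) = 0.374
¬(((0 → ¬P) → (¬P ↔ Q)) → Q) = 1 − 0.374 = 0.626
¬(((0 → ¬P) → (¬P ↔ Q)) → Q) ↔ Q = 1 − |0.626 − 0.358| = 1 − 0.268 = 0.732
¬(¬(((0 → ¬P) → (¬P ↔ Q)) → Q) ↔ Q) = 1 − 0.732 = 0.268
¬¬(¬(((0 → ¬P) → (¬P ↔ Q)) → Q) ↔ Q) = 1 − 0.268 = 0.732
¬¬¬(¬(((0 → ¬P) → (¬P ↔ Q)) → Q) ↔ Q) = 1 − 0.732 = 0.268

0.268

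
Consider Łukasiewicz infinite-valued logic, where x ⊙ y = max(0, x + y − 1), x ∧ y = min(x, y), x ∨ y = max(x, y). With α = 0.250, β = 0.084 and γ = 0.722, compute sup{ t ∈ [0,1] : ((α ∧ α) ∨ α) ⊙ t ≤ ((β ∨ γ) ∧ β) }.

0.834

α ∧ α = min(0.250, 0.250) = 0.250
(α ∧ α) ∨ α = max(0.250, 0.250) = 0.250
So the left factor is (α ∧ α) ∨ α = 0.250.
β ∨ γ = max(0.084, 0.722) = 0.722
(β ∨ γ) ∧ β = min(0.722, 0.084) = 0.084
So the right-hand bound is (β ∨ γ) ∧ β = 0.084.
The residuum of the Łukasiewicz t-norm gives the supremum: min(1, 1 − 0.250 + 0.084).
1 − 0.250 + 0.084 = 0.834, so t = min(1, 0.834) = 0.834.
Check: 0.250 ⊙ 0.834 = max(0, 0.084) = 0.084 ≤ 0.084.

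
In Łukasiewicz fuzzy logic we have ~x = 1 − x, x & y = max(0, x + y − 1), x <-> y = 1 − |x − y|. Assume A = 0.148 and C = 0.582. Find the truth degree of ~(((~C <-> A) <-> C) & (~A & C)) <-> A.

0.434

~C = 1 − 0.582 = 0.418
~C <-> A = 1 − |0.418 − 0.148| = 1 − 0.270 = 0.730
(~C <-> A) <-> C = 1 − |0.730 − 0.582| = 1 − 0.148 = 0.852
~A = 1 − 0.148 = 0.852
~A & C = max(0, 0.852 + 0.582 − 1) = max(0, 0.434) = 0.434
((~C <-> A) <-> C) & (~A & C) = max(0, 0.852 + 0.434 − 1) = max(0, 0.286) = 0.286
~(((~C <-> A) <-> C) & (~A & C)) = 1 − 0.286 = 0.714
~(((~C <-> A) <-> C) & (~A & C)) <-> A = 1 − |0.714 − 0.148| = 1 − 0.566 = 0.434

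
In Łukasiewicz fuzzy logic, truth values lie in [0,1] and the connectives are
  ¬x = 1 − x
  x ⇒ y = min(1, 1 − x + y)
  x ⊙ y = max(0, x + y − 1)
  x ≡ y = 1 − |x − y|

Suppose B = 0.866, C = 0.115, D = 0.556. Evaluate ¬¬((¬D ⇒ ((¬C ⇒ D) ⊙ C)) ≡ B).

0.690

¬D = 1 − 0.556 = 0.444
¬C = 1 − 0.115 = 0.885
¬C ⇒ D = min(1, 1 − 0.885 + 0.556) = min(1, 0.671) = 0.671
(¬C ⇒ D) ⊙ C = max(0, 0.671 + 0.115 − 1) = max(0, -0.214) = 0.000
¬D ⇒ ((¬C ⇒ D) ⊙ C) = min(1, 1 − 0.444 + 0.000) = min(1, 0.556) = 0.556
(¬D ⇒ ((¬C ⇒ D) ⊙ C)) ≡ B = 1 − |0.556 − 0.866| = 1 − 0.310 = 0.690
¬((¬D ⇒ ((¬C ⇒ D) ⊙ C)) ≡ B) = 1 − 0.690 = 0.310
¬¬((¬D ⇒ ((¬C ⇒ D) ⊙ C)) ≡ B) = 1 − 0.310 = 0.690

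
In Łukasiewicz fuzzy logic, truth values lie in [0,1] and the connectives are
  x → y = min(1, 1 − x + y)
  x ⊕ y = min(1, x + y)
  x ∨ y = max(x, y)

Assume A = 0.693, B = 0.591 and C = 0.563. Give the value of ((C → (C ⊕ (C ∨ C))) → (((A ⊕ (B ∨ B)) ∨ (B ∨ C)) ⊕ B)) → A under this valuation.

C ∨ C = max(0.563, 0.563) = 0.563
C ⊕ (C ∨ C) = min(1, 0.563 + 0.563) = min(1, 1.126) = 1.000
C → (C ⊕ (C ∨ C)) = min(1, 1 − 0.563 + 1.000) = min(1, 1.437) = 1.000
B ∨ B = max(0.591, 0.591) = 0.591
A ⊕ (B ∨ B) = min(1, 0.693 + 0.591) = min(1, 1.284) = 1.000
B ∨ C = max(0.591, 0.563) = 0.591
(A ⊕ (B ∨ B)) ∨ (B ∨ C) = max(1.000, 0.591) = 1.000
((A ⊕ (B ∨ B)) ∨ (B ∨ C)) ⊕ B = min(1, 1.000 + 0.591) = min(1, 1.591) = 1.000
(C → (C ⊕ (C ∨ C))) → (((A ⊕ (B ∨ B)) ∨ (B ∨ C)) ⊕ B) = min(1, 1 − 1.000 + 1.000) = min(1, 1.000) = 1.000
((C → (C ⊕ (C ∨ C))) → (((A ⊕ (B ∨ B)) ∨ (B ∨ C)) ⊕ B)) → A = min(1, 1 − 1.000 + 0.693) = min(1, 0.693) = 0.693

0.693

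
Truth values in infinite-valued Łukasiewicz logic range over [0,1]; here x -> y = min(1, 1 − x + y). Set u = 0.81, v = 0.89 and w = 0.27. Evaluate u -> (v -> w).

0.57

v -> w = min(1, 1 − 0.89 + 0.27) = min(1, 0.38) = 0.38
u -> (v -> w) = min(1, 1 − 0.81 + 0.38) = min(1, 0.57) = 0.57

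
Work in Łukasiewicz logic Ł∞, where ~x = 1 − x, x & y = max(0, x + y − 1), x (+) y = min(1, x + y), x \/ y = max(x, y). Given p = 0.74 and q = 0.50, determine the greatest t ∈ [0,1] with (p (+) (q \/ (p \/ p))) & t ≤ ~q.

p \/ p = max(0.74, 0.74) = 0.74
q \/ (p \/ p) = max(0.50, 0.74) = 0.74
p (+) (q \/ (p \/ p)) = min(1, 0.74 + 0.74) = min(1, 1.48) = 1.00
So the left factor is p (+) (q \/ (p \/ p)) = 1.00.
~q = 1 − 0.50 = 0.50
So the right-hand bound is ~q = 0.50.
The residuum of the Łukasiewicz t-norm gives the supremum: min(1, 1 − 1.00 + 0.50).
1 − 1.00 + 0.50 = 0.50, so t = min(1, 0.50) = 0.50.
Check: 1.00 & 0.50 = max(0, 0.50) = 0.50 ≤ 0.50.

0.50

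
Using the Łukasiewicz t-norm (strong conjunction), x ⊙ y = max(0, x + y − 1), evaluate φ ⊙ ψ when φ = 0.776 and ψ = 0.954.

0.730

φ ⊙ ψ = max(0, 0.776 + 0.954 − 1) = max(0, 0.730) = 0.730
For comparison, the Gödel (minimum) t-norm min(x, y) would give 0.776.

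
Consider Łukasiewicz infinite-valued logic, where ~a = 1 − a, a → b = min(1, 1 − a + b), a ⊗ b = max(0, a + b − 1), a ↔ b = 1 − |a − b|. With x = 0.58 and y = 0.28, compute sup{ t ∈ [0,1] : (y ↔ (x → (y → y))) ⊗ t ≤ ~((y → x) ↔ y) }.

1.00

y → y = min(1, 1 − 0.28 + 0.28) = min(1, 1.00) = 1.00
x → (y → y) = min(1, 1 − 0.58 + 1.00) = min(1, 1.42) = 1.00
y ↔ (x → (y → y)) = 1 − |0.28 − 1.00| = 1 − 0.72 = 0.28
So the left factor is y ↔ (x → (y → y)) = 0.28.
y → x = min(1, 1 − 0.28 + 0.58) = min(1, 1.30) = 1.00
(y → x) ↔ y = 1 − |1.00 − 0.28| = 1 − 0.72 = 0.28
~((y → x) ↔ y) = 1 − 0.28 = 0.72
So the right-hand bound is ~((y → x) ↔ y) = 0.72.
The residuum of the Łukasiewicz t-norm gives the supremum: min(1, 1 − 0.28 + 0.72).
1 − 0.28 + 0.72 = 1.44, so t = min(1, 1.44) = 1.00.
Check: 0.28 ⊗ 1.00 = max(0, 0.28) = 0.28 ≤ 0.72.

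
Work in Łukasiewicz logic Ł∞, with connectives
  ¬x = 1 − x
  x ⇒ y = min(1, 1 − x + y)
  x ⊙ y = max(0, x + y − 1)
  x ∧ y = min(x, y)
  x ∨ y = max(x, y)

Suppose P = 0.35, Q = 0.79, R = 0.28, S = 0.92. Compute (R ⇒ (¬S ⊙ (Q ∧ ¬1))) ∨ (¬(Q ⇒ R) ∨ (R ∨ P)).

0.72

¬S = 1 − 0.92 = 0.08
¬1 = 1 − 1.00 = 0.00
Q ∧ ¬1 = min(0.79, 0.00) = 0.00
¬S ⊙ (Q ∧ ¬1) = max(0, 0.08 + 0.00 − 1) = max(0, -0.92) = 0.00
R ⇒ (¬S ⊙ (Q ∧ ¬1)) = min(1, 1 − 0.28 + 0.00) = min(1, 0.72) = 0.72
Q ⇒ R = min(1, 1 − 0.79 + 0.28) = min(1, 0.49) = 0.49
¬(Q ⇒ R) = 1 − 0.49 = 0.51
R ∨ P = max(0.28, 0.35) = 0.35
¬(Q ⇒ R) ∨ (R ∨ P) = max(0.51, 0.35) = 0.51
(R ⇒ (¬S ⊙ (Q ∧ ¬1))) ∨ (¬(Q ⇒ R) ∨ (R ∨ P)) = max(0.72, 0.51) = 0.72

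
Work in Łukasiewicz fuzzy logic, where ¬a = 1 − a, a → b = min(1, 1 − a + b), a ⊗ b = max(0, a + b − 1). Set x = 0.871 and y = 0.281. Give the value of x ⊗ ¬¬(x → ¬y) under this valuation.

0.719

¬y = 1 − 0.281 = 0.719
x → ¬y = min(1, 1 − 0.871 + 0.719) = min(1, 0.848) = 0.848
¬(x → ¬y) = 1 − 0.848 = 0.152
¬¬(x → ¬y) = 1 − 0.152 = 0.848
x ⊗ ¬¬(x → ¬y) = max(0, 0.871 + 0.848 − 1) = max(0, 0.719) = 0.719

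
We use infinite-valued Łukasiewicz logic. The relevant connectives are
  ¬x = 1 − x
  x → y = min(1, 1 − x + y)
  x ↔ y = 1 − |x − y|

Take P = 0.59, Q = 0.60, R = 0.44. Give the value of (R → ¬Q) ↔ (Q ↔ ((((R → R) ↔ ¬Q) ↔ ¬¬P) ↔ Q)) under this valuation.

¬Q = 1 − 0.60 = 0.40
R → ¬Q = min(1, 1 − 0.44 + 0.40) = min(1, 0.96) = 0.96
R → R = min(1, 1 − 0.44 + 0.44) = min(1, 1.00) = 1.00
(R → R) ↔ ¬Q = 1 − |1.00 − 0.40| = 1 − 0.60 = 0.40
¬P = 1 − 0.59 = 0.41
¬¬P = 1 − 0.41 = 0.59
((R → R) ↔ ¬Q) ↔ ¬¬P = 1 − |0.40 − 0.59| = 1 − 0.19 = 0.81
(((R → R) ↔ ¬Q) ↔ ¬¬P) ↔ Q = 1 − |0.81 − 0.60| = 1 − 0.21 = 0.79
Q ↔ ((((R → R) ↔ ¬Q) ↔ ¬¬P) ↔ Q) = 1 − |0.60 − 0.79| = 1 − 0.19 = 0.81
(R → ¬Q) ↔ (Q ↔ ((((R → R) ↔ ¬Q) ↔ ¬¬P) ↔ Q)) = 1 − |0.96 − 0.81| = 1 − 0.15 = 0.85

0.85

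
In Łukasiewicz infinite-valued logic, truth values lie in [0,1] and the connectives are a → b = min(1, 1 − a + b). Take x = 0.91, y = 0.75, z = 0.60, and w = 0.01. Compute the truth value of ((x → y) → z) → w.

0.25

x → y = min(1, 1 − 0.91 + 0.75) = min(1, 0.84) = 0.84
(x → y) → z = min(1, 1 − 0.84 + 0.60) = min(1, 0.76) = 0.76
((x → y) → z) → w = min(1, 1 − 0.76 + 0.01) = min(1, 0.25) = 0.25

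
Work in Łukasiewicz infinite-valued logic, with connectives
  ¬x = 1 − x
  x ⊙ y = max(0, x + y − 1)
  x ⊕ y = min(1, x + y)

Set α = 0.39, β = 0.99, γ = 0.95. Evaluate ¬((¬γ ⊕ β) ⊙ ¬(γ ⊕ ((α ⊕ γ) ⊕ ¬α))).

¬γ = 1 − 0.95 = 0.05
¬γ ⊕ β = min(1, 0.05 + 0.99) = min(1, 1.04) = 1.00
α ⊕ γ = min(1, 0.39 + 0.95) = min(1, 1.34) = 1.00
¬α = 1 − 0.39 = 0.61
(α ⊕ γ) ⊕ ¬α = min(1, 1.00 + 0.61) = min(1, 1.61) = 1.00
γ ⊕ ((α ⊕ γ) ⊕ ¬α) = min(1, 0.95 + 1.00) = min(1, 1.95) = 1.00
¬(γ ⊕ ((α ⊕ γ) ⊕ ¬α)) = 1 − 1.00 = 0.00
(¬γ ⊕ β) ⊙ ¬(γ ⊕ ((α ⊕ γ) ⊕ ¬α)) = max(0, 1.00 + 0.00 − 1) = max(0, 0.00) = 0.00
¬((¬γ ⊕ β) ⊙ ¬(γ ⊕ ((α ⊕ γ) ⊕ ¬α))) = 1 − 0.00 = 1.00

1.00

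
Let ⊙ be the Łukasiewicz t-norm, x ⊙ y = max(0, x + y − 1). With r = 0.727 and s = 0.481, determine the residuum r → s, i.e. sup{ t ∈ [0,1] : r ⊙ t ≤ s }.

0.754

The residuum of the Łukasiewicz t-norm gives the supremum: min(1, 1 − 0.727 + 0.481).
1 − 0.727 + 0.481 = 0.754, so t = min(1, 0.754) = 0.754.
Check: 0.727 ⊙ 0.754 = max(0, 0.481) = 0.481 ≤ 0.481.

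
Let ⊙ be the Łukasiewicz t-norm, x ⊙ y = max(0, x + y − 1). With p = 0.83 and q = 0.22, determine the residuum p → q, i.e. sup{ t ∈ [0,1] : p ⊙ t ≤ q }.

0.39

The residuum of the Łukasiewicz t-norm gives the supremum: min(1, 1 − 0.83 + 0.22).
1 − 0.83 + 0.22 = 0.39, so t = min(1, 0.39) = 0.39.
Check: 0.83 ⊙ 0.39 = max(0, 0.22) = 0.22 ≤ 0.22.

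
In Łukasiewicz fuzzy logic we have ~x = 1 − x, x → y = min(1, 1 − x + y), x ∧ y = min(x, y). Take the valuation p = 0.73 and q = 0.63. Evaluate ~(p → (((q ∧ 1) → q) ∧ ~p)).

0.46

q ∧ 1 = min(0.63, 1.00) = 0.63
(q ∧ 1) → q = min(1, 1 − 0.63 + 0.63) = min(1, 1.00) = 1.00
~p = 1 − 0.73 = 0.27
((q ∧ 1) → q) ∧ ~p = min(1.00, 0.27) = 0.27
p → (((q ∧ 1) → q) ∧ ~p) = min(1, 1 − 0.73 + 0.27) = min(1, 0.54) = 0.54
~(p → (((q ∧ 1) → q) ∧ ~p)) = 1 − 0.54 = 0.46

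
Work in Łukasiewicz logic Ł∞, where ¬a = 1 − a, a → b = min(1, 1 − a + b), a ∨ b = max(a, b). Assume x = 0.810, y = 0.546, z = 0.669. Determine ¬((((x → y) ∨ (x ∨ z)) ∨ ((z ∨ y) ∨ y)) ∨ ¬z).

x → y = min(1, 1 − 0.810 + 0.546) = min(1, 0.736) = 0.736
x ∨ z = max(0.810, 0.669) = 0.810
(x → y) ∨ (x ∨ z) = max(0.736, 0.810) = 0.810
z ∨ y = max(0.669, 0.546) = 0.669
(z ∨ y) ∨ y = max(0.669, 0.546) = 0.669
((x → y) ∨ (x ∨ z)) ∨ ((z ∨ y) ∨ y) = max(0.810, 0.669) = 0.810
¬z = 1 − 0.669 = 0.331
(((x → y) ∨ (x ∨ z)) ∨ ((z ∨ y) ∨ y)) ∨ ¬z = max(0.810, 0.331) = 0.810
¬((((x → y) ∨ (x ∨ z)) ∨ ((z ∨ y) ∨ y)) ∨ ¬z) = 1 − 0.810 = 0.190

0.190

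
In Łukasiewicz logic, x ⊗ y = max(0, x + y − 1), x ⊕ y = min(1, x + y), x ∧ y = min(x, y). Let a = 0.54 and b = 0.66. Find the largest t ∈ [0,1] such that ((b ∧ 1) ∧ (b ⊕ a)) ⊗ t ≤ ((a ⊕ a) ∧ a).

0.88

b ∧ 1 = min(0.66, 1.00) = 0.66
b ⊕ a = min(1, 0.66 + 0.54) = min(1, 1.20) = 1.00
(b ∧ 1) ∧ (b ⊕ a) = min(0.66, 1.00) = 0.66
So the left factor is (b ∧ 1) ∧ (b ⊕ a) = 0.66.
a ⊕ a = min(1, 0.54 + 0.54) = min(1, 1.08) = 1.00
(a ⊕ a) ∧ a = min(1.00, 0.54) = 0.54
So the right-hand bound is (a ⊕ a) ∧ a = 0.54.
The residuum of the Łukasiewicz t-norm gives the supremum: min(1, 1 − 0.66 + 0.54).
1 − 0.66 + 0.54 = 0.88, so t = min(1, 0.88) = 0.88.
Check: 0.66 ⊗ 0.88 = max(0, 0.54) = 0.54 ≤ 0.54.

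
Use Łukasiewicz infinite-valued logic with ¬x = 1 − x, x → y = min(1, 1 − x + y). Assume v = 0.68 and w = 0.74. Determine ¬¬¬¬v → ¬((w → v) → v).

¬v = 1 − 0.68 = 0.32
¬¬v = 1 − 0.32 = 0.68
¬¬¬v = 1 − 0.68 = 0.32
¬¬¬¬v = 1 − 0.32 = 0.68
w → v = min(1, 1 − 0.74 + 0.68) = min(1, 0.94) = 0.94
(w → v) → v = min(1, 1 − 0.94 + 0.68) = min(1, 0.74) = 0.74
¬((w → v) → v) = 1 − 0.74 = 0.26
¬¬¬¬v → ¬((w → v) → v) = min(1, 1 − 0.68 + 0.26) = min(1, 0.58) = 0.58

0.58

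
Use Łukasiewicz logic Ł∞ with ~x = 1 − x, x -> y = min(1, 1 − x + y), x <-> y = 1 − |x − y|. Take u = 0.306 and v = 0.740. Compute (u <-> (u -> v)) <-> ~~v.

u -> v = min(1, 1 − 0.306 + 0.740) = min(1, 1.434) = 1.000
u <-> (u -> v) = 1 − |0.306 − 1.000| = 1 − 0.694 = 0.306
~v = 1 − 0.740 = 0.260
~~v = 1 − 0.260 = 0.740
(u <-> (u -> v)) <-> ~~v = 1 − |0.306 − 0.740| = 1 − 0.434 = 0.566

0.566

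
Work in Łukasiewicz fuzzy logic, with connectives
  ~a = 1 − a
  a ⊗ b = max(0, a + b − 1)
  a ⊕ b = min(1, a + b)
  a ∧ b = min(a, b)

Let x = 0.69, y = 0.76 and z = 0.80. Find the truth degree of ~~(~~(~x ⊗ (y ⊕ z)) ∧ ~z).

0.20

~x = 1 − 0.69 = 0.31
y ⊕ z = min(1, 0.76 + 0.80) = min(1, 1.56) = 1.00
~x ⊗ (y ⊕ z) = max(0, 0.31 + 1.00 − 1) = max(0, 0.31) = 0.31
~(~x ⊗ (y ⊕ z)) = 1 − 0.31 = 0.69
~~(~x ⊗ (y ⊕ z)) = 1 − 0.69 = 0.31
~z = 1 − 0.80 = 0.20
~~(~x ⊗ (y ⊕ z)) ∧ ~z = min(0.31, 0.20) = 0.20
~(~~(~x ⊗ (y ⊕ z)) ∧ ~z) = 1 − 0.20 = 0.80
~~(~~(~x ⊗ (y ⊕ z)) ∧ ~z) = 1 − 0.80 = 0.20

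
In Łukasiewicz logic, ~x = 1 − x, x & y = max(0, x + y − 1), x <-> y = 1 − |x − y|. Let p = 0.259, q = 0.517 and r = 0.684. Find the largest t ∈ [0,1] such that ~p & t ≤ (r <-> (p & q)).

0.575

~p = 1 − 0.259 = 0.741
So the left factor is ~p = 0.741.
p & q = max(0, 0.259 + 0.517 − 1) = max(0, -0.224) = 0.000
r <-> (p & q) = 1 − |0.684 − 0.000| = 1 − 0.684 = 0.316
So the right-hand bound is r <-> (p & q) = 0.316.
The residuum of the Łukasiewicz t-norm gives the supremum: min(1, 1 − 0.741 + 0.316).
1 − 0.741 + 0.316 = 0.575, so t = min(1, 0.575) = 0.575.
Check: 0.741 & 0.575 = max(0, 0.316) = 0.316 ≤ 0.316.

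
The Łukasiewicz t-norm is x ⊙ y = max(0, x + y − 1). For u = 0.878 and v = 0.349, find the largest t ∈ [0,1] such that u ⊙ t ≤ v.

The residuum of the Łukasiewicz t-norm gives the supremum: min(1, 1 − 0.878 + 0.349).
1 − 0.878 + 0.349 = 0.471, so t = min(1, 0.471) = 0.471.
Check: 0.878 ⊙ 0.471 = max(0, 0.349) = 0.349 ≤ 0.349.

0.471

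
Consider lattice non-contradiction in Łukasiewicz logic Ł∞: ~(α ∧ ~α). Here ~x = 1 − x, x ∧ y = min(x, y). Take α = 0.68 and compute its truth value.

0.68

~α = 1 − 0.68 = 0.32
α ∧ ~α = min(0.68, 0.32) = 0.32
~(α ∧ ~α) = 1 − 0.32 = 0.68
(The value 0.68 < 1 shows this instance is not satisfied; not a Ł∞-tautology — its value is 1 − min(a, 1−a).)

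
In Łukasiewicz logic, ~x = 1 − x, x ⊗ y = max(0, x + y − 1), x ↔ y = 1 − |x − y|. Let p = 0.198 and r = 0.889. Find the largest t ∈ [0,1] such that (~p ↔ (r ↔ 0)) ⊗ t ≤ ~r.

~p = 1 − 0.198 = 0.802
r ↔ 0 = 1 − |0.889 − 0.000| = 1 − 0.889 = 0.111
~p ↔ (r ↔ 0) = 1 − |0.802 − 0.111| = 1 − 0.691 = 0.309
So the left factor is ~p ↔ (r ↔ 0) = 0.309.
~r = 1 − 0.889 = 0.111
So the right-hand bound is ~r = 0.111.
The residuum of the Łukasiewicz t-norm gives the supremum: min(1, 1 − 0.309 + 0.111).
1 − 0.309 + 0.111 = 0.802, so t = min(1, 0.802) = 0.802.
Check: 0.309 ⊗ 0.802 = max(0, 0.111) = 0.111 ≤ 0.111.

0.802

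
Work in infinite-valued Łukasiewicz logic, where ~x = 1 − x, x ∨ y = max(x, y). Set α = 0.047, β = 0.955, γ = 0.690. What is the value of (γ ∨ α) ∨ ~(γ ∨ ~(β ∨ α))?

γ ∨ α = max(0.690, 0.047) = 0.690
β ∨ α = max(0.955, 0.047) = 0.955
~(β ∨ α) = 1 − 0.955 = 0.045
γ ∨ ~(β ∨ α) = max(0.690, 0.045) = 0.690
~(γ ∨ ~(β ∨ α)) = 1 − 0.690 = 0.310
(γ ∨ α) ∨ ~(γ ∨ ~(β ∨ α)) = max(0.690, 0.310) = 0.690

0.690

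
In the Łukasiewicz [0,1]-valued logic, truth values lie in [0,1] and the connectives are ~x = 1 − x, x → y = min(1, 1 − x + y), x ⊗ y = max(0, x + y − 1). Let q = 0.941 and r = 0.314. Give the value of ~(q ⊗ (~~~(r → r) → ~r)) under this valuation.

r → r = min(1, 1 − 0.314 + 0.314) = min(1, 1.000) = 1.000
~(r → r) = 1 − 1.000 = 0.000
~~(r → r) = 1 − 0.000 = 1.000
~~~(r → r) = 1 − 1.000 = 0.000
~r = 1 − 0.314 = 0.686
~~~(r → r) → ~r = min(1, 1 − 0.000 + 0.686) = min(1, 1.686) = 1.000
q ⊗ (~~~(r → r) → ~r) = max(0, 0.941 + 1.000 − 1) = max(0, 0.941) = 0.941
~(q ⊗ (~~~(r → r) → ~r)) = 1 − 0.941 = 0.059

0.059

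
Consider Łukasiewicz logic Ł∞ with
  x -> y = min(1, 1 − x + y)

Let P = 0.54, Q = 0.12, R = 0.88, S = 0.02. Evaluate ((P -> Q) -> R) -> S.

0.02

P -> Q = min(1, 1 − 0.54 + 0.12) = min(1, 0.58) = 0.58
(P -> Q) -> R = min(1, 1 − 0.58 + 0.88) = min(1, 1.30) = 1.00
((P -> Q) -> R) -> S = min(1, 1 − 1.00 + 0.02) = min(1, 0.02) = 0.02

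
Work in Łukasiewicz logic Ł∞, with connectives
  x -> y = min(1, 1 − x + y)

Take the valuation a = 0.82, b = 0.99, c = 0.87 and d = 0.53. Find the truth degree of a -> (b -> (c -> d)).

c -> d = min(1, 1 − 0.87 + 0.53) = min(1, 0.66) = 0.66
b -> (c -> d) = min(1, 1 − 0.99 + 0.66) = min(1, 0.67) = 0.67
a -> (b -> (c -> d)) = min(1, 1 − 0.82 + 0.67) = min(1, 0.85) = 0.85

0.85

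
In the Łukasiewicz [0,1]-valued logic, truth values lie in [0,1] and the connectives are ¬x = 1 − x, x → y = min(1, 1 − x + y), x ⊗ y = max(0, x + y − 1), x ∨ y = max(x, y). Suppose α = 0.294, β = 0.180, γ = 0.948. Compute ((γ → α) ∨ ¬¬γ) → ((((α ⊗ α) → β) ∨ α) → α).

γ → α = min(1, 1 − 0.948 + 0.294) = min(1, 0.346) = 0.346
¬γ = 1 − 0.948 = 0.052
¬¬γ = 1 − 0.052 = 0.948
(γ → α) ∨ ¬¬γ = max(0.346, 0.948) = 0.948
α ⊗ α = max(0, 0.294 + 0.294 − 1) = max(0, -0.412) = 0.000
(α ⊗ α) → β = min(1, 1 − 0.000 + 0.180) = min(1, 1.180) = 1.000
((α ⊗ α) → β) ∨ α = max(1.000, 0.294) = 1.000
(((α ⊗ α) → β) ∨ α) → α = min(1, 1 − 1.000 + 0.294) = min(1, 0.294) = 0.294
((γ → α) ∨ ¬¬γ) → ((((α ⊗ α) → β) ∨ α) → α) = min(1, 1 − 0.948 + 0.294) = min(1, 0.346) = 0.346

0.346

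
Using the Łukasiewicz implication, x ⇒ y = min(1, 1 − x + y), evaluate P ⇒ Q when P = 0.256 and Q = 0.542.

1.000

P ⇒ Q = min(1, 1 − 0.256 + 0.542) = min(1, 1.286) = 1.000
For comparison, the Gödel implication (1 if x ≤ y else y) would give 1.000.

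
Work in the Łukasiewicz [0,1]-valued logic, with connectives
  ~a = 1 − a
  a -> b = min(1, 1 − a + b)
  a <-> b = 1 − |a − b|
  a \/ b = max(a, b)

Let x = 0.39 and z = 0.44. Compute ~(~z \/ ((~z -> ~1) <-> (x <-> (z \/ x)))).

0.44

~z = 1 − 0.44 = 0.56
~1 = 1 − 1.00 = 0.00
~z -> ~1 = min(1, 1 − 0.56 + 0.00) = min(1, 0.44) = 0.44
z \/ x = max(0.44, 0.39) = 0.44
x <-> (z \/ x) = 1 − |0.39 − 0.44| = 1 − 0.05 = 0.95
(~z -> ~1) <-> (x <-> (z \/ x)) = 1 − |0.44 − 0.95| = 1 − 0.51 = 0.49
~z \/ ((~z -> ~1) <-> (x <-> (z \/ x))) = max(0.56, 0.49) = 0.56
~(~z \/ ((~z -> ~1) <-> (x <-> (z \/ x)))) = 1 − 0.56 = 0.44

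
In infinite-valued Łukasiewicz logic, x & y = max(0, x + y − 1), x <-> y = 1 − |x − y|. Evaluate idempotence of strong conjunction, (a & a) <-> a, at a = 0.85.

a & a = max(0, 0.85 + 0.85 − 1) = max(0, 0.70) = 0.70
(a & a) <-> a = 1 − |0.70 − 0.85| = 1 − 0.15 = 0.85
(The value 0.85 < 1 shows this instance is not satisfied; fails in Ł∞ since a ⊗ a = max(0, 2a−1) ≠ a in general.)

0.85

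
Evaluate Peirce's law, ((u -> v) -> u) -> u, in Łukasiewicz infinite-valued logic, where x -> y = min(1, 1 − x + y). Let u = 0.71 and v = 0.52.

u -> v = min(1, 1 − 0.71 + 0.52) = min(1, 0.81) = 0.81
(u -> v) -> u = min(1, 1 − 0.81 + 0.71) = min(1, 0.90) = 0.90
((u -> v) -> u) -> u = min(1, 1 − 0.90 + 0.71) = min(1, 0.81) = 0.81
(The value 0.81 < 1 shows this instance is not satisfied; not a Ł∞-tautology in general.)

0.81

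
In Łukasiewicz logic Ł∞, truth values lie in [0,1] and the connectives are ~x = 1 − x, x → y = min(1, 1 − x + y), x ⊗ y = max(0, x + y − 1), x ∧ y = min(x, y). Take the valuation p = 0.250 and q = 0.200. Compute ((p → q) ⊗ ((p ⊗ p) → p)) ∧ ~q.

0.800

p → q = min(1, 1 − 0.250 + 0.200) = min(1, 0.950) = 0.950
p ⊗ p = max(0, 0.250 + 0.250 − 1) = max(0, -0.500) = 0.000
(p ⊗ p) → p = min(1, 1 − 0.000 + 0.250) = min(1, 1.250) = 1.000
(p → q) ⊗ ((p ⊗ p) → p) = max(0, 0.950 + 1.000 − 1) = max(0, 0.950) = 0.950
~q = 1 − 0.200 = 0.800
((p → q) ⊗ ((p ⊗ p) → p)) ∧ ~q = min(0.950, 0.800) = 0.800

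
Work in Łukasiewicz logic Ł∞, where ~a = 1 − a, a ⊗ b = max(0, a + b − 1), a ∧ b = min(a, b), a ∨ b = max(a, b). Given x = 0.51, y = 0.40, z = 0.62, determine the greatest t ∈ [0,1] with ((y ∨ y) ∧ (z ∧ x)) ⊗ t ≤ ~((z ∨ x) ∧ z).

0.98

y ∨ y = max(0.40, 0.40) = 0.40
z ∧ x = min(0.62, 0.51) = 0.51
(y ∨ y) ∧ (z ∧ x) = min(0.40, 0.51) = 0.40
So the left factor is (y ∨ y) ∧ (z ∧ x) = 0.40.
z ∨ x = max(0.62, 0.51) = 0.62
(z ∨ x) ∧ z = min(0.62, 0.62) = 0.62
~((z ∨ x) ∧ z) = 1 − 0.62 = 0.38
So the right-hand bound is ~((z ∨ x) ∧ z) = 0.38.
The residuum of the Łukasiewicz t-norm gives the supremum: min(1, 1 − 0.40 + 0.38).
1 − 0.40 + 0.38 = 0.98, so t = min(1, 0.98) = 0.98.
Check: 0.40 ⊗ 0.98 = max(0, 0.38) = 0.38 ≤ 0.38.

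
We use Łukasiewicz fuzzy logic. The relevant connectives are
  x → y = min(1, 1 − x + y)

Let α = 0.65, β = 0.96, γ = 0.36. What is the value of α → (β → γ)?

β → γ = min(1, 1 − 0.96 + 0.36) = min(1, 0.40) = 0.40
α → (β → γ) = min(1, 1 − 0.65 + 0.40) = min(1, 0.75) = 0.75

0.75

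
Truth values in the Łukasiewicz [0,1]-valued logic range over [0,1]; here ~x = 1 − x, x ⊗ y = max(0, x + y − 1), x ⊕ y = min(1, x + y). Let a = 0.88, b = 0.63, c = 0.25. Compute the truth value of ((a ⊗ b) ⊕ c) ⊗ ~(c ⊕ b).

a ⊗ b = max(0, 0.88 + 0.63 − 1) = max(0, 0.51) = 0.51
(a ⊗ b) ⊕ c = min(1, 0.51 + 0.25) = min(1, 0.76) = 0.76
c ⊕ b = min(1, 0.25 + 0.63) = min(1, 0.88) = 0.88
~(c ⊕ b) = 1 − 0.88 = 0.12
((a ⊗ b) ⊕ c) ⊗ ~(c ⊕ b) = max(0, 0.76 + 0.12 − 1) = max(0, -0.12) = 0.00

0.00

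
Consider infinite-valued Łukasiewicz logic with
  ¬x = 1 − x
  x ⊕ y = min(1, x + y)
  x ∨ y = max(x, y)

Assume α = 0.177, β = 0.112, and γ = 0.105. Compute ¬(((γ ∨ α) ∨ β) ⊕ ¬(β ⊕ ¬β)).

0.823

γ ∨ α = max(0.105, 0.177) = 0.177
(γ ∨ α) ∨ β = max(0.177, 0.112) = 0.177
¬β = 1 − 0.112 = 0.888
β ⊕ ¬β = min(1, 0.112 + 0.888) = min(1, 1.000) = 1.000
¬(β ⊕ ¬β) = 1 − 1.000 = 0.000
((γ ∨ α) ∨ β) ⊕ ¬(β ⊕ ¬β) = min(1, 0.177 + 0.000) = min(1, 0.177) = 0.177
¬(((γ ∨ α) ∨ β) ⊕ ¬(β ⊕ ¬β)) = 1 − 0.177 = 0.823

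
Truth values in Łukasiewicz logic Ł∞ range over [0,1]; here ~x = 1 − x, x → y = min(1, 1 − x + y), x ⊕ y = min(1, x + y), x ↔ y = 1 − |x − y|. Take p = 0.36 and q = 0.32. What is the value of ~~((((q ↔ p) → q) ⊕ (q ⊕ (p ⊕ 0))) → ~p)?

0.64

q ↔ p = 1 − |0.32 − 0.36| = 1 − 0.04 = 0.96
(q ↔ p) → q = min(1, 1 − 0.96 + 0.32) = min(1, 0.36) = 0.36
p ⊕ 0 = min(1, 0.36 + 0.00) = min(1, 0.36) = 0.36
q ⊕ (p ⊕ 0) = min(1, 0.32 + 0.36) = min(1, 0.68) = 0.68
((q ↔ p) → q) ⊕ (q ⊕ (p ⊕ 0)) = min(1, 0.36 + 0.68) = min(1, 1.04) = 1.00
~p = 1 − 0.36 = 0.64
(((q ↔ p) → q) ⊕ (q ⊕ (p ⊕ 0))) → ~p = min(1, 1 − 1.00 + 0.64) = min(1, 0.64) = 0.64
~((((q ↔ p) → q) ⊕ (q ⊕ (p ⊕ 0))) → ~p) = 1 − 0.64 = 0.36
~~((((q ↔ p) → q) ⊕ (q ⊕ (p ⊕ 0))) → ~p) = 1 − 0.36 = 0.64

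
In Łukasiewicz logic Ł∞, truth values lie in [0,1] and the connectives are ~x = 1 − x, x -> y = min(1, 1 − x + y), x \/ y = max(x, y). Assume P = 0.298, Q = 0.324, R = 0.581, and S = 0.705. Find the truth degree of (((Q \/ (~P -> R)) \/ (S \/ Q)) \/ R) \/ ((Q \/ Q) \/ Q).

~P = 1 − 0.298 = 0.702
~P -> R = min(1, 1 − 0.702 + 0.581) = min(1, 0.879) = 0.879
Q \/ (~P -> R) = max(0.324, 0.879) = 0.879
S \/ Q = max(0.705, 0.324) = 0.705
(Q \/ (~P -> R)) \/ (S \/ Q) = max(0.879, 0.705) = 0.879
((Q \/ (~P -> R)) \/ (S \/ Q)) \/ R = max(0.879, 0.581) = 0.879
Q \/ Q = max(0.324, 0.324) = 0.324
(Q \/ Q) \/ Q = max(0.324, 0.324) = 0.324
(((Q \/ (~P -> R)) \/ (S \/ Q)) \/ R) \/ ((Q \/ Q) \/ Q) = max(0.879, 0.324) = 0.879

0.879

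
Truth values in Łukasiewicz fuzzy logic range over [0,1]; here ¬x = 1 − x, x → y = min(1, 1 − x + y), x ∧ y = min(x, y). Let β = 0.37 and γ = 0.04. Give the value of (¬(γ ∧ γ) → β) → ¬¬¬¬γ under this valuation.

0.63

γ ∧ γ = min(0.04, 0.04) = 0.04
¬(γ ∧ γ) = 1 − 0.04 = 0.96
¬(γ ∧ γ) → β = min(1, 1 − 0.96 + 0.37) = min(1, 0.41) = 0.41
¬γ = 1 − 0.04 = 0.96
¬¬γ = 1 − 0.96 = 0.04
¬¬¬γ = 1 − 0.04 = 0.96
¬¬¬¬γ = 1 − 0.96 = 0.04
(¬(γ ∧ γ) → β) → ¬¬¬¬γ = min(1, 1 − 0.41 + 0.04) = min(1, 0.63) = 0.63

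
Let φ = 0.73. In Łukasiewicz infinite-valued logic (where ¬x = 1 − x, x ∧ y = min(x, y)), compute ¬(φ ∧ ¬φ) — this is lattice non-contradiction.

0.73

¬φ = 1 − 0.73 = 0.27
φ ∧ ¬φ = min(0.73, 0.27) = 0.27
¬(φ ∧ ¬φ) = 1 − 0.27 = 0.73
(The value 0.73 < 1 shows this instance is not satisfied; not a Ł∞-tautology — its value is 1 − min(a, 1−a).)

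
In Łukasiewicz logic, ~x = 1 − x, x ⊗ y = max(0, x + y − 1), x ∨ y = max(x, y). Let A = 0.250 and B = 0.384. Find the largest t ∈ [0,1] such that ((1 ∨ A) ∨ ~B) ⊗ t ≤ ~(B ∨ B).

1 ∨ A = max(1.000, 0.250) = 1.000
~B = 1 − 0.384 = 0.616
(1 ∨ A) ∨ ~B = max(1.000, 0.616) = 1.000
So the left factor is (1 ∨ A) ∨ ~B = 1.000.
B ∨ B = max(0.384, 0.384) = 0.384
~(B ∨ B) = 1 − 0.384 = 0.616
So the right-hand bound is ~(B ∨ B) = 0.616.
The residuum of the Łukasiewicz t-norm gives the supremum: min(1, 1 − 1.000 + 0.616).
1 − 1.000 + 0.616 = 0.616, so t = min(1, 0.616) = 0.616.
Check: 1.000 ⊗ 0.616 = max(0, 0.616) = 0.616 ≤ 0.616.

0.616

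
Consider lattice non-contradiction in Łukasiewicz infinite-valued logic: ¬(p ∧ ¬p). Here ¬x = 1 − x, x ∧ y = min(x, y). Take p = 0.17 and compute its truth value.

0.83

¬p = 1 − 0.17 = 0.83
p ∧ ¬p = min(0.17, 0.83) = 0.17
¬(p ∧ ¬p) = 1 − 0.17 = 0.83
(The value 0.83 < 1 shows this instance is not satisfied; not a Ł∞-tautology — its value is 1 − min(a, 1−a).)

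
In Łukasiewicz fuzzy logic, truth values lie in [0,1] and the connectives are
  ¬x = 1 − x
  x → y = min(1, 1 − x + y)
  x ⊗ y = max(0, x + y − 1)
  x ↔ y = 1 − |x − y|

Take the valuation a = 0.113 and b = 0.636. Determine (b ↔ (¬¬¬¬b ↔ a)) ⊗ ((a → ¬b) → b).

¬b = 1 − 0.636 = 0.364
¬¬b = 1 − 0.364 = 0.636
¬¬¬b = 1 − 0.636 = 0.364
¬¬¬¬b = 1 − 0.364 = 0.636
¬¬¬¬b ↔ a = 1 − |0.636 − 0.113| = 1 − 0.523 = 0.477
b ↔ (¬¬¬¬b ↔ a) = 1 − |0.636 − 0.477| = 1 − 0.159 = 0.841
a → ¬b = min(1, 1 − 0.113 + 0.364) = min(1, 1.251) = 1.000
(a → ¬b) → b = min(1, 1 − 1.000 + 0.636) = min(1, 0.636) = 0.636
(b ↔ (¬¬¬¬b ↔ a)) ⊗ ((a → ¬b) → b) = max(0, 0.841 + 0.636 − 1) = max(0, 0.477) = 0.477

0.477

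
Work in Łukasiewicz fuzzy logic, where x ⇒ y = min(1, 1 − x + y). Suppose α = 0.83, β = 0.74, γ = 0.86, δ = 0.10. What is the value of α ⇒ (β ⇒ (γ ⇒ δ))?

γ ⇒ δ = min(1, 1 − 0.86 + 0.10) = min(1, 0.24) = 0.24
β ⇒ (γ ⇒ δ) = min(1, 1 − 0.74 + 0.24) = min(1, 0.50) = 0.50
α ⇒ (β ⇒ (γ ⇒ δ)) = min(1, 1 − 0.83 + 0.50) = min(1, 0.67) = 0.67

0.67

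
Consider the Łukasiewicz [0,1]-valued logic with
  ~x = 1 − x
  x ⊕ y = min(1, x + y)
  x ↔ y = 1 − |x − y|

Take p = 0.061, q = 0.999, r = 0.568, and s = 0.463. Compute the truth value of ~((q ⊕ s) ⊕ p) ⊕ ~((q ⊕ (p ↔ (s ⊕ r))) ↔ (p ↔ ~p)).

0.878

q ⊕ s = min(1, 0.999 + 0.463) = min(1, 1.462) = 1.000
(q ⊕ s) ⊕ p = min(1, 1.000 + 0.061) = min(1, 1.061) = 1.000
~((q ⊕ s) ⊕ p) = 1 − 1.000 = 0.000
s ⊕ r = min(1, 0.463 + 0.568) = min(1, 1.031) = 1.000
p ↔ (s ⊕ r) = 1 − |0.061 − 1.000| = 1 − 0.939 = 0.061
q ⊕ (p ↔ (s ⊕ r)) = min(1, 0.999 + 0.061) = min(1, 1.060) = 1.000
~p = 1 − 0.061 = 0.939
p ↔ ~p = 1 − |0.061 − 0.939| = 1 − 0.878 = 0.122
(q ⊕ (p ↔ (s ⊕ r))) ↔ (p ↔ ~p) = 1 − |1.000 − 0.122| = 1 − 0.878 = 0.122
~((q ⊕ (p ↔ (s ⊕ r))) ↔ (p ↔ ~p)) = 1 − 0.122 = 0.878
~((q ⊕ s) ⊕ p) ⊕ ~((q ⊕ (p ↔ (s ⊕ r))) ↔ (p ↔ ~p)) = min(1, 0.000 + 0.878) = min(1, 0.878) = 0.878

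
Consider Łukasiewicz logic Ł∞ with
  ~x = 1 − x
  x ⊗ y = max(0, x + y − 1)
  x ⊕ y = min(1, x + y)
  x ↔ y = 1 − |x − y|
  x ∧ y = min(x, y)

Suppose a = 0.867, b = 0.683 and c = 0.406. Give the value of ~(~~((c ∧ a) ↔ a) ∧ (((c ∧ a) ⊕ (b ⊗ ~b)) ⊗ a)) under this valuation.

0.727

c ∧ a = min(0.406, 0.867) = 0.406
(c ∧ a) ↔ a = 1 − |0.406 − 0.867| = 1 − 0.461 = 0.539
~((c ∧ a) ↔ a) = 1 − 0.539 = 0.461
~~((c ∧ a) ↔ a) = 1 − 0.461 = 0.539
~b = 1 − 0.683 = 0.317
b ⊗ ~b = max(0, 0.683 + 0.317 − 1) = max(0, 0.000) = 0.000
(c ∧ a) ⊕ (b ⊗ ~b) = min(1, 0.406 + 0.000) = min(1, 0.406) = 0.406
((c ∧ a) ⊕ (b ⊗ ~b)) ⊗ a = max(0, 0.406 + 0.867 − 1) = max(0, 0.273) = 0.273
~~((c ∧ a) ↔ a) ∧ (((c ∧ a) ⊕ (b ⊗ ~b)) ⊗ a) = min(0.539, 0.273) = 0.273
~(~~((c ∧ a) ↔ a) ∧ (((c ∧ a) ⊕ (b ⊗ ~b)) ⊗ a)) = 1 − 0.273 = 0.727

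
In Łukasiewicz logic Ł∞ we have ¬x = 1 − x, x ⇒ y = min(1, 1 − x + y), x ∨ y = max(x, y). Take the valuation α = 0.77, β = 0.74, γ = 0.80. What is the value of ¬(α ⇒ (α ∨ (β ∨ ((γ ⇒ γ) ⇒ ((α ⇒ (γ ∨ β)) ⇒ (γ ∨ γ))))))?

0.00

γ ⇒ γ = min(1, 1 − 0.80 + 0.80) = min(1, 1.00) = 1.00
γ ∨ β = max(0.80, 0.74) = 0.80
α ⇒ (γ ∨ β) = min(1, 1 − 0.77 + 0.80) = min(1, 1.03) = 1.00
γ ∨ γ = max(0.80, 0.80) = 0.80
(α ⇒ (γ ∨ β)) ⇒ (γ ∨ γ) = min(1, 1 − 1.00 + 0.80) = min(1, 0.80) = 0.80
(γ ⇒ γ) ⇒ ((α ⇒ (γ ∨ β)) ⇒ (γ ∨ γ)) = min(1, 1 − 1.00 + 0.80) = min(1, 0.80) = 0.80
β ∨ ((γ ⇒ γ) ⇒ ((α ⇒ (γ ∨ β)) ⇒ (γ ∨ γ))) = max(0.74, 0.80) = 0.80
α ∨ (β ∨ ((γ ⇒ γ) ⇒ ((α ⇒ (γ ∨ β)) ⇒ (γ ∨ γ)))) = max(0.77, 0.80) = 0.80
α ⇒ (α ∨ (β ∨ ((γ ⇒ γ) ⇒ ((α ⇒ (γ ∨ β)) ⇒ (γ ∨ γ))))) = min(1, 1 − 0.77 + 0.80) = min(1, 1.03) = 1.00
¬(α ⇒ (α ∨ (β ∨ ((γ ⇒ γ) ⇒ ((α ⇒ (γ ∨ β)) ⇒ (γ ∨ γ)))))) = 1 − 1.00 = 0.00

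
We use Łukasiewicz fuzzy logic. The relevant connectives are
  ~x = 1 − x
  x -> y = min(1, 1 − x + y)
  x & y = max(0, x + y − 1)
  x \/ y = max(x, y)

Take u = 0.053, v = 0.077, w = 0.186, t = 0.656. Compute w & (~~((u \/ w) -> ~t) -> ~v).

u \/ w = max(0.053, 0.186) = 0.186
~t = 1 − 0.656 = 0.344
(u \/ w) -> ~t = min(1, 1 − 0.186 + 0.344) = min(1, 1.158) = 1.000
~((u \/ w) -> ~t) = 1 − 1.000 = 0.000
~~((u \/ w) -> ~t) = 1 − 0.000 = 1.000
~v = 1 − 0.077 = 0.923
~~((u \/ w) -> ~t) -> ~v = min(1, 1 − 1.000 + 0.923) = min(1, 0.923) = 0.923
w & (~~((u \/ w) -> ~t) -> ~v) = max(0, 0.186 + 0.923 − 1) = max(0, 0.109) = 0.109

0.109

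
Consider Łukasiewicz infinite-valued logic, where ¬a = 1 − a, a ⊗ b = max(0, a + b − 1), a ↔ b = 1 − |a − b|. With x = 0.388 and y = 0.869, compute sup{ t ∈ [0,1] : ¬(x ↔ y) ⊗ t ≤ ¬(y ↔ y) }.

0.519

x ↔ y = 1 − |0.388 − 0.869| = 1 − 0.481 = 0.519
¬(x ↔ y) = 1 − 0.519 = 0.481
So the left factor is ¬(x ↔ y) = 0.481.
y ↔ y = 1 − |0.869 − 0.869| = 1 − 0.000 = 1.000
¬(y ↔ y) = 1 − 1.000 = 0.000
So the right-hand bound is ¬(y ↔ y) = 0.000.
The residuum of the Łukasiewicz t-norm gives the supremum: min(1, 1 − 0.481 + 0.000).
1 − 0.481 + 0.000 = 0.519, so t = min(1, 0.519) = 0.519.
Check: 0.481 ⊗ 0.519 = max(0, 0.000) = 0.000 ≤ 0.000.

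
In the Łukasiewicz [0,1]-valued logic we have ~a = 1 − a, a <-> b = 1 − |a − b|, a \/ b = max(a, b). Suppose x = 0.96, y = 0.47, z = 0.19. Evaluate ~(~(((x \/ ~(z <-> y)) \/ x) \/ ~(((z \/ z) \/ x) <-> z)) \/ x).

z <-> y = 1 − |0.19 − 0.47| = 1 − 0.28 = 0.72
~(z <-> y) = 1 − 0.72 = 0.28
x \/ ~(z <-> y) = max(0.96, 0.28) = 0.96
(x \/ ~(z <-> y)) \/ x = max(0.96, 0.96) = 0.96
z \/ z = max(0.19, 0.19) = 0.19
(z \/ z) \/ x = max(0.19, 0.96) = 0.96
((z \/ z) \/ x) <-> z = 1 − |0.96 − 0.19| = 1 − 0.77 = 0.23
~(((z \/ z) \/ x) <-> z) = 1 − 0.23 = 0.77
((x \/ ~(z <-> y)) \/ x) \/ ~(((z \/ z) \/ x) <-> z) = max(0.96, 0.77) = 0.96
~(((x \/ ~(z <-> y)) \/ x) \/ ~(((z \/ z) \/ x) <-> z)) = 1 − 0.96 = 0.04
~(((x \/ ~(z <-> y)) \/ x) \/ ~(((z \/ z) \/ x) <-> z)) \/ x = max(0.04, 0.96) = 0.96
~(~(((x \/ ~(z <-> y)) \/ x) \/ ~(((z \/ z) \/ x) <-> z)) \/ x) = 1 − 0.96 = 0.04

0.04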